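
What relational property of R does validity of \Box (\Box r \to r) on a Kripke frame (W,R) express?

Suppose □(□r→r) is valid. Take Rxy and set V(r)={w : Ryw}. Then at y, □r holds; since □(□r→r) at x, □r→r at y, so r at y, i.e. Ryy.

shift-reflexivity: \forall x \forall y (Rxy \to Ryy)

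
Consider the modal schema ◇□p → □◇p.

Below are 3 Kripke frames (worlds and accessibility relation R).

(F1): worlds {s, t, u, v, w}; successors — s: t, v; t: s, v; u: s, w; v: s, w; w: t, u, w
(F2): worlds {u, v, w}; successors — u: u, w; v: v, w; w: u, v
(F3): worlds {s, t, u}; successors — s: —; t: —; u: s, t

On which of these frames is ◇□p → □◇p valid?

This is the axiom for convergence; its first-order frame correspondent is ∀x ∀y ∀z (Rxy ∧ Rxz → ∃w (Ryw ∧ Rzw)).
(F1): fails — Rtv and Rts but v and s have no common successor.
(F2): holds.
(F3): fails — Rus and Rus but s and s have no common successor.
Valid on: (F2).

(F2)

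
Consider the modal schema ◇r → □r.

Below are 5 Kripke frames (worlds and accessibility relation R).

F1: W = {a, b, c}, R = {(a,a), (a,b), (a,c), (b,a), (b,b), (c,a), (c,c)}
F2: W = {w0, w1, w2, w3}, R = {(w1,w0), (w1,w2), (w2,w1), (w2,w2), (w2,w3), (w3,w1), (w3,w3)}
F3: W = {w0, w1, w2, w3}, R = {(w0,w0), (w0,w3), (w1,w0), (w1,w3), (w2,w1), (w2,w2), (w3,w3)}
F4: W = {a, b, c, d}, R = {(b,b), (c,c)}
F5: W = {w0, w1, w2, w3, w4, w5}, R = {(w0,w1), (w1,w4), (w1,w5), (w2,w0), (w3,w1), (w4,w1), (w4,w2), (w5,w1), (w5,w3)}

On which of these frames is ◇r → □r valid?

F4

Frame correspondent (Sahlqvist): ∀x ∀y ∀z (Rxy ∧ Rxz → y = z) — i.e. partial functionality.
F1: fails — a sees both a and b.
F2: fails — w1 sees both w0 and w2.
F3: fails — w0 sees both w0 and w3.
F4: ✓.
F5: fails — w1 sees both w4 and w5.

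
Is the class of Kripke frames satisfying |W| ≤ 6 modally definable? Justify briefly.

No

If a class were modally definable it would be closed under disjoint unions (Goldblatt–Thomason).
Any modal formula valid on each of 7 disjoint one-world frames is valid on their disjoint union (validity is preserved under disjoint unions). Each one-world frame has |W|=1≤6, but the union has |W|=7.
Hence having at most 6 worlds is not modally definable.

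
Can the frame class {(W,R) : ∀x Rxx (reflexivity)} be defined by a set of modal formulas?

Yes: it is reflexivity, defined by the T schema □q → q.
Suppose □q→q is valid. At any x set V(q)={w : Rxw}. Then □q holds at x, so q holds at x, i.e. Rxx.

Yes — defined by □q → q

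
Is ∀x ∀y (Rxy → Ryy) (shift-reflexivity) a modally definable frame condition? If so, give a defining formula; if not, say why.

Definable; □(□q → q) defines it

This is a Sahlqvist condition; the T□ axiom □(□q → q) defines it.
Suppose □(□q→q) is valid. Take Rxy and set V(q)={w : Ryw}. Then at y, □q holds; since □(□q→q) at x, □q→q at y, so q at y, i.e. Ryy.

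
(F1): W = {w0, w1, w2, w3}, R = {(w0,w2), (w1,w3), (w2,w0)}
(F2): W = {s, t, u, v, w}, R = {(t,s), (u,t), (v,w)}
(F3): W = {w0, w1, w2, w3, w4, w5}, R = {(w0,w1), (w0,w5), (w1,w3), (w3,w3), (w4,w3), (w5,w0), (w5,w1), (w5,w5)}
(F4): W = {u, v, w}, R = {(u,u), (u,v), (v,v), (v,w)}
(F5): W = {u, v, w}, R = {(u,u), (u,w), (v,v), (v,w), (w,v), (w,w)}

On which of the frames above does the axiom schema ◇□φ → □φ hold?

none

This is the axiom for the Euclidean property; its first-order frame correspondent is ∀x ∀y ∀z (Rxy ∧ Rxz → Ryz).
(F1): fails — Rw0w2 and Rw0w2 but not Rw2w2.
(F2): fails — Rts and Rts but not Rss.
(F3): fails — Rw0w1 and Rw0w5 but not Rw1w5.
(F4): fails — Ruv and Ruu but not Rvu.
(F5): fails — Ruw and Ruu but not Rwu.
Valid on no frame.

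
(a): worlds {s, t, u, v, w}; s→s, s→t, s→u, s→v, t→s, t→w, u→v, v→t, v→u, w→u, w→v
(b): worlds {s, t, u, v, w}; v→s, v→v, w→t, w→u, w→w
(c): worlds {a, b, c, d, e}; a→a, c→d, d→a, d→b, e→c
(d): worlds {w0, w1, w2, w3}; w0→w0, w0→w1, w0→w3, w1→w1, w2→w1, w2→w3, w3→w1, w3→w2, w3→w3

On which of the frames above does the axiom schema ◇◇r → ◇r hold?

(b)

The schema corresponds to transitivity: ∀x ∀y ∀z (Rxy ∧ Ryz → Rxz).
(a): fails — Ruv and Rvt but not Rut.
(b): satisfies the condition.
(c): fails — Rcd and Rdb but not Rcb.
(d): fails — Rw0w3 and Rw3w2 but not Rw0w2.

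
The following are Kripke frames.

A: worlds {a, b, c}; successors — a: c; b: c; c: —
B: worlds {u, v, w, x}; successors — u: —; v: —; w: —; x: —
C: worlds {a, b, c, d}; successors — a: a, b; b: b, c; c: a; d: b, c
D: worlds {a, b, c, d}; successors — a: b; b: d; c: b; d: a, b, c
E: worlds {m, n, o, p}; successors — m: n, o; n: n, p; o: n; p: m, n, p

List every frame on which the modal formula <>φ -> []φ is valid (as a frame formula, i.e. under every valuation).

This is the axiom for partial functionality; its first-order frame correspondent is forall x forall y forall z (Rxy & Rxz -> y = z).
A: holds.
B: holds.
C: fails — a sees both a and b.
D: fails — d sees both a and b.
E: fails — m sees both n and o.

A, B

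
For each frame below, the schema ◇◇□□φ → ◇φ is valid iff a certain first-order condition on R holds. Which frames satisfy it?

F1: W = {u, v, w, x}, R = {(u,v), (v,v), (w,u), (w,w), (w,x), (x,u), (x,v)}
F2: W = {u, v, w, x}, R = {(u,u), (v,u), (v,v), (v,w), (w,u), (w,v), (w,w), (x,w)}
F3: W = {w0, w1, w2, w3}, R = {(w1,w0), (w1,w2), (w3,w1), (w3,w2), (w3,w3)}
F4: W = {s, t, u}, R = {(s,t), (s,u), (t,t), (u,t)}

The schema corresponds to a generalized confluence (Geach) condition: ∀x ∀y (xR²y → ∃w (yR²w ∧ xRw)).
F1: fails — wR²u but no t with uR²t and wRt.
F2: fails — xR²u but no t with uR²t and xRt.
F3: fails — w3R²w0 but no w with w0R²w and w3Rw.
F4: ✓.

F4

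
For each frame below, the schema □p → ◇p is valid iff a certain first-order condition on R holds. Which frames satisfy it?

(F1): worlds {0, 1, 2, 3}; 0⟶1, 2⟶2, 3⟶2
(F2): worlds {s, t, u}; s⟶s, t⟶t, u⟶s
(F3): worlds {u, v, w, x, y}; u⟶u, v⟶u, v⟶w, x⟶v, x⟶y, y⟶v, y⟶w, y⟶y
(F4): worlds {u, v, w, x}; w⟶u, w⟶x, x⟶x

The schema corresponds to seriality: ∀x ∃y Rxy.
(F1): fails — world 1 has no successor.
(F2): condition met.
(F3): fails — world w has no successor.
(F4): fails — world u has no successor.
Valid on: (F2).

(F2)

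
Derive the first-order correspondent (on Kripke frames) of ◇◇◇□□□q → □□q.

∀x ∀y ∀z ((xR³y ∧ xR²z) → ∃w (yR³w ∧ z = w))

This is a Sahlqvist (Geach-type) schema ◇^3□^3q → □^2◇^0q.
Minimal-valuation argument: fix x; take any y with xR^3y and any z with xR^2z. Set V(q) to the set of worlds R-reachable from y in exactly 3 steps. Then □^3q holds at y, so the antecedent holds at x; validity forces ◇^0q at z, giving a w with zR^0w and yR^3w.
First-order correspondent: ∀x ∀y ∀z ((xR³y ∧ xR²z) → ∃w (yR³w ∧ z = w)).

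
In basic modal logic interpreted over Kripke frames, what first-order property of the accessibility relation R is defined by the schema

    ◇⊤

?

This schema is equivalent to the D axiom □p → ◇p.
Its frame correspondent is seriality — ∀x ∃y Rxy.

Seriality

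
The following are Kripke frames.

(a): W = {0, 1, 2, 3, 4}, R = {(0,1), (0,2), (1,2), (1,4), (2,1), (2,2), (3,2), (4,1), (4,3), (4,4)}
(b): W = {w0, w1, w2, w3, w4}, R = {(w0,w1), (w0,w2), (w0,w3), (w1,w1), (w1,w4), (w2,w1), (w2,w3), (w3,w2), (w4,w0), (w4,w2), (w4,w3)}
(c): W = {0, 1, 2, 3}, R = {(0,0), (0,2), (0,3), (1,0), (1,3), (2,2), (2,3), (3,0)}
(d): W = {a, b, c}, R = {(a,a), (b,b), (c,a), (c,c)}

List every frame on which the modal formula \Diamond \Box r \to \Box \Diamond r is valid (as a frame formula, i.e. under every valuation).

(d)

This is the axiom for convergence; its first-order frame correspondent is \forall x \forall y \forall z (Rxy \wedge Rxz \to \exists w (Ryw \wedge Rzw)).
(a): fails — R43 and R44 but 3 and 4 have no common successor.
(b): fails — Rw0w1 and Rw0w3 but w1 and w3 have no common successor.
(c): fails — R02 and R03 but 2 and 3 have no common successor.
(d): satisfies the condition.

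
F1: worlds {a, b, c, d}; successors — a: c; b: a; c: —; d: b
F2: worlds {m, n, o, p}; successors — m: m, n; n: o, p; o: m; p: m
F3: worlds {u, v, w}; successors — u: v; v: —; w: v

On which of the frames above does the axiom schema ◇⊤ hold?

This is the axiom for seriality; its first-order frame correspondent is ∀x ∃y Rxy.
F1: fails — world c has no successor.
F2: holds.
F3: fails — world v has no successor.
Valid on: F2.

F2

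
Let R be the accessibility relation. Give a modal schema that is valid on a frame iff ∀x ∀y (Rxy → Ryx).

This is symmetry; the standard corresponding axiom is B: p → □◇p.

p → □◇p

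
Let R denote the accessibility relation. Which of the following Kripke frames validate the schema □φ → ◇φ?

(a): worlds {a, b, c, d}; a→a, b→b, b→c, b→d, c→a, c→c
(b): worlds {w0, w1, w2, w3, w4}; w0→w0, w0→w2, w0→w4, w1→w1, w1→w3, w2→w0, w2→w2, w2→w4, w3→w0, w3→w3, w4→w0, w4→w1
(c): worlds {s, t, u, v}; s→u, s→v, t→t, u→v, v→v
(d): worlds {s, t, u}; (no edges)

The schema corresponds to seriality: ∀x ∃y Rxy.
(a): fails — world d has no successor.
(b): condition met.
(c): condition met.
(d): fails — world s has no successor.

(b), (c)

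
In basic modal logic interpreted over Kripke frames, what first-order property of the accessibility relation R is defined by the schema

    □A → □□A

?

Suppose □A→□□A is valid. Take Rxy, Ryz and set V(A)={w : Rxw}. Then □A at x, so □□A at x, so □A at y, so A at z, i.e. Rxz.

transitivity: ∀x ∀y ∀z (Rxy ∧ Ryz → Rxz)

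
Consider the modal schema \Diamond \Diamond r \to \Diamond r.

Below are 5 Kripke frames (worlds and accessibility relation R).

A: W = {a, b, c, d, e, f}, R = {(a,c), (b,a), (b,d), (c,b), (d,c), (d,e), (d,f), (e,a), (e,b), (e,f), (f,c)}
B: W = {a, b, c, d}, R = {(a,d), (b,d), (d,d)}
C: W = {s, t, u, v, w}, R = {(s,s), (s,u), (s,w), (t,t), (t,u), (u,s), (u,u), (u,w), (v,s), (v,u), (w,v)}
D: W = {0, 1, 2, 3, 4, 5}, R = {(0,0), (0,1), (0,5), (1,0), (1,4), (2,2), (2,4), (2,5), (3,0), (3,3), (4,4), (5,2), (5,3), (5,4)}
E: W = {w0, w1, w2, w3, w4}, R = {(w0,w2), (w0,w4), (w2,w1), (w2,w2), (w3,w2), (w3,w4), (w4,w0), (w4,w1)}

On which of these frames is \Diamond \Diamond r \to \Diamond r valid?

B

Frame correspondent (Sahlqvist): \forall x \forall y \forall z (Rxy \wedge Ryz \to Rxz) — i.e. transitivity.
A: fails — Rde and Reb but not Rdb.
B: condition met.
C: fails — Ruw and Rwv but not Ruv.
D: fails — R10 and R01 but not R11.
E: fails — Rw0w4 and Rw4w1 but not Rw0w1.
Valid on: B.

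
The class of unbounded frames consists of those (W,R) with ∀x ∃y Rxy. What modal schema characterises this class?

The condition is seriality. The D schema □s → ◇s defines it.

□s → ◇s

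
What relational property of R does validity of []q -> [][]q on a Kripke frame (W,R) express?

Suppose □q→□□q is valid. Take Rxy, Ryz and set V(q)={w : Rxw}. Then □q at x, so □□q at x, so □q at y, so q at z, i.e. Rxz.

transitivity: forall x forall y forall z (Rxy & Ryz -> Rxz)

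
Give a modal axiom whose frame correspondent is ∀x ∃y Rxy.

□ψ → ◇ψ

A defining formula is □ψ → ◇ψ (the D axiom).
Suppose □ψ→◇ψ is valid. At any x set V(ψ)=W. Then □ψ at x, so ◇ψ at x, so x has a successor.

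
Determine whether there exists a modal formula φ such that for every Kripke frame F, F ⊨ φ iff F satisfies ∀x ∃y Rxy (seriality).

Yes: it is seriality, defined by the D schema □p → ◇p.
Suppose □p→◇p is valid. At any x set V(p)=W. Then □p at x, so ◇p at x, so x has a successor.

Definable; □p → ◇p defines it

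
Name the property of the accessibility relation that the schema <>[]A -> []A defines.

the Euclidean property: forall x forall y forall z (Rxy & Rxz -> Ryz)

This schema is equivalent to the 5 axiom ◇A → □◇A.
It corresponds to the Euclidean property: forall x forall y forall z (Rxy & Rxz -> Ryz).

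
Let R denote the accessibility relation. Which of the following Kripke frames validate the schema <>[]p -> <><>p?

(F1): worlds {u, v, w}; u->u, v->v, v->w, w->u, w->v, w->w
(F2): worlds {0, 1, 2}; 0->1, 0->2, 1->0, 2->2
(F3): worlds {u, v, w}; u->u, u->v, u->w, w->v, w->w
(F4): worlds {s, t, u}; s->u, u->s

Frame correspondent (Sahlqvist): forall x forall y (xRy -> exists w (yRw & x R^2 w)) — i.e. a generalized confluence (Geach) condition.
(F1): condition met.
(F2): condition met.
(F3): fails — uRv but no t with vRt and uR²t.
(F4): condition met.

(F1), (F2), (F4)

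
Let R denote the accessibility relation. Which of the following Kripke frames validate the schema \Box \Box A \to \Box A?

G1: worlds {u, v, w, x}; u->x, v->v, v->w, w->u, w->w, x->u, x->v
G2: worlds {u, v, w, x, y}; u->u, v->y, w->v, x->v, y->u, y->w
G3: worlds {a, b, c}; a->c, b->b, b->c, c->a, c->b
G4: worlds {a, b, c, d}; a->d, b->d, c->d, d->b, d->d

G4

Frame correspondent (Sahlqvist): \forall x \forall y (Rxy \to \exists z (Rxz \wedge Rzy)) — i.e. density.
G1: fails — Rxu but no z with Rxz and Rzu.
G2: fails — Ryw but no z with Ryz and Rzw.
G3: fails — Rac but no z with Raz and Rzc.
G4: satisfies the condition.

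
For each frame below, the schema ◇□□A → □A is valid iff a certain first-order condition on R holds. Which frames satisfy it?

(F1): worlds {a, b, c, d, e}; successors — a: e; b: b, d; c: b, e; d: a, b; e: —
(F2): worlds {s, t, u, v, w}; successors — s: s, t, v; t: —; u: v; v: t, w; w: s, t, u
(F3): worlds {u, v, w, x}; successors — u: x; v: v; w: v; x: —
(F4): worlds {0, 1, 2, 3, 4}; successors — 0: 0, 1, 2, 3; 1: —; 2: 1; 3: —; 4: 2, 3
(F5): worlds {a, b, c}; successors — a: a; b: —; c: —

(F5)

The schema corresponds to a generalized confluence (Geach) condition: ∀x ∀y ∀z ((xRy ∧ xRz) → ∃w (yR²w ∧ z = w)).
(F1): fails — aRe, aRe but no w with eR²w and e=w.
(F2): fails — sRt, sRs but no w* with tR²w* and s=w*.
(F3): fails — uRx, uRx but no t with xR²t and x=t.
(F4): fails — 0R1, 0R0 but no w with 1R²w and 0=w.
(F5): ✓.
Valid on: (F5).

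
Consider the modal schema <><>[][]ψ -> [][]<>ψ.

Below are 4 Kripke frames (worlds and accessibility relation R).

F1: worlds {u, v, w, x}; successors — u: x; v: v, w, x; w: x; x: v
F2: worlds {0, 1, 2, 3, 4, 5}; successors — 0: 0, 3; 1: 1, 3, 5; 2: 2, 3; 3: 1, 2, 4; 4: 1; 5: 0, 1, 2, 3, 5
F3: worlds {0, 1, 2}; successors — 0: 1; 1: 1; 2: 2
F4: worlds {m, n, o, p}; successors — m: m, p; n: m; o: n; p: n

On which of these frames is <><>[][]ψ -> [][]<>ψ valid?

The schema corresponds to a generalized confluence (Geach) condition: forall x forall y forall z ((x R^2 y & x R^2 z) -> exists w (y R^2 w & zRw)).
F1: fails — vR²w, vR²w but no t with wR²t and wRt.
F2: holds.
F3: holds.
F4: fails — mR²n, mR²p but no w with nR²w and pRw.
Valid on: F2, F3.

F2, F3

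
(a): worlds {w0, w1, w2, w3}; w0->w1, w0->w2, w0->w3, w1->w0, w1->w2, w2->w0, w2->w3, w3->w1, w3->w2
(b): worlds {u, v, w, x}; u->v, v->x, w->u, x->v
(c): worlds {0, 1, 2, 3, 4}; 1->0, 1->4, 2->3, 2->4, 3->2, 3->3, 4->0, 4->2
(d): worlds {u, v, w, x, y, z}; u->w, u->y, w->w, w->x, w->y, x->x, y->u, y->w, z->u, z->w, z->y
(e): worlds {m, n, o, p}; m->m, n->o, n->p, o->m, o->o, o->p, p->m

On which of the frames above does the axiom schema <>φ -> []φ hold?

(b)

The schema corresponds to partial functionality: forall x forall y forall z (Rxy & Rxz -> y = z).
(a): fails — w0 sees both w1 and w2.
(b): ✓.
(c): fails — 1 sees both 0 and 4.
(d): fails — u sees both w and y.
(e): fails — n sees both o and p.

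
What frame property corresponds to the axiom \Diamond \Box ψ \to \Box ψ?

This is a form of the 5 axiom.
Its frame correspondent is the Euclidean property — \forall x \forall y \forall z (Rxy \wedge Rxz \to Ryz).

The Euclidean property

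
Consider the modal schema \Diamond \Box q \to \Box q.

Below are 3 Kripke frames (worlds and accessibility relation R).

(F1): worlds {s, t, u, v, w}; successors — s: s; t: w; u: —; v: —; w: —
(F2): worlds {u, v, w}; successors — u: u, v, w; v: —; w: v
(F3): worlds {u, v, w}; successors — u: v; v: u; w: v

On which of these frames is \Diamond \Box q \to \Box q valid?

none

The schema corresponds to the Euclidean property: \forall x \forall y \forall z (Rxy \wedge Rxz \to Ryz).
(F1): fails — Rtw and Rtw but not Rww.
(F2): fails — Ruv and Ruv but not Rvv.
(F3): fails — Ruv and Ruv but not Rvv.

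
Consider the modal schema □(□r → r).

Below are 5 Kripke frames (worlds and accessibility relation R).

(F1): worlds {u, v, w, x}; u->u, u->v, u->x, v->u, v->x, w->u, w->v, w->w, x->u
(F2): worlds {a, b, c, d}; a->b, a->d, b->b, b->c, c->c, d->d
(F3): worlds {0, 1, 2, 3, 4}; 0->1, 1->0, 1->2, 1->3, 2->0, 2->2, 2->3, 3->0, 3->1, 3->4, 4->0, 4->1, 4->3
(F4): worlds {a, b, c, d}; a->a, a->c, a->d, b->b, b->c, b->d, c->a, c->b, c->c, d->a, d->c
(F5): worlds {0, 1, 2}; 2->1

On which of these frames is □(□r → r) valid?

This is the axiom for shift-reflexivity; its first-order frame correspondent is ∀x ∀y (Rxy → Ryy).
(F1): fails — Ruv but not Rvv.
(F2): holds.
(F3): fails — R10 but not R00.
(F4): fails — Rad but not Rdd.
(F5): fails — R21 but not R11.
Valid on: (F2).

(F2)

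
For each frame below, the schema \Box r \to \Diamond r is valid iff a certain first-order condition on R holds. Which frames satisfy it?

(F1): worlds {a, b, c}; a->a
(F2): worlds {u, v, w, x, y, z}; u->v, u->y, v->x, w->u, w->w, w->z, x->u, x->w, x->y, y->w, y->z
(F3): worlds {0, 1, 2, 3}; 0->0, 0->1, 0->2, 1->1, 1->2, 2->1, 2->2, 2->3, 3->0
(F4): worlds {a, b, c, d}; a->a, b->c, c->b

This is the axiom for seriality; its first-order frame correspondent is \forall x \exists y Rxy.
(F1): fails — world b has no successor.
(F2): fails — world z has no successor.
(F3): holds.
(F4): fails — world d has no successor.
Valid on: (F3).

(F3)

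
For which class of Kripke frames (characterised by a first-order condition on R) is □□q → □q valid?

Suppose □□q→□q is valid. Take Rxy and set V(q)={w : xR²w}. Then □□q at x, so □q at x, so q at y, i.e. ∃z(Rxz∧Rzy).
The converse is a direct semantic check.
So the correspondent is density.

density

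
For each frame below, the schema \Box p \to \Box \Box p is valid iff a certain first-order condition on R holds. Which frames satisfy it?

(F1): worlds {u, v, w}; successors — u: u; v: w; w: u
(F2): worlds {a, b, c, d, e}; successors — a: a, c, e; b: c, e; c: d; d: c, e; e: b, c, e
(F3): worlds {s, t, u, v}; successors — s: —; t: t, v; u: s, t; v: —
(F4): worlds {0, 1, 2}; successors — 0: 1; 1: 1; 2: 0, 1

Frame correspondent (Sahlqvist): \forall x \forall y \forall z (Rxy \wedge Ryz \to Rxz) — i.e. transitivity.
(F1): fails — Rvw and Rwu but not Rvu.
(F2): fails — Rbc and Rcd but not Rbd.
(F3): fails — Rut and Rtv but not Ruv.
(F4): holds.

(F4)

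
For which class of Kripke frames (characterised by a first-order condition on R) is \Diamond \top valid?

◇⊤ holds at w iff w has a successor, so frame-validity of ◇⊤ is exactly seriality. Equivalently via □A → ◇A:
Suppose □A→◇A is valid. At any x set V(A)=W. Then □A at x, so ◇A at x, so x has a successor.

seriality: \forall x \exists y Rxy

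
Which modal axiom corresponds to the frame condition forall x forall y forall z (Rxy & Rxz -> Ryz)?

◇r → □◇r

This is the Euclidean property; the standard corresponding axiom is 5: ◇r → □◇r.
Suppose ◇r→□◇r is valid. Take Rxy, Rxz and set V(r)={y}. Then ◇r at x, so □◇r at x, so ◇r at z, so some w with Rzw has r; w=y, i.e. Rzy. By symmetry of the argument, Ryz.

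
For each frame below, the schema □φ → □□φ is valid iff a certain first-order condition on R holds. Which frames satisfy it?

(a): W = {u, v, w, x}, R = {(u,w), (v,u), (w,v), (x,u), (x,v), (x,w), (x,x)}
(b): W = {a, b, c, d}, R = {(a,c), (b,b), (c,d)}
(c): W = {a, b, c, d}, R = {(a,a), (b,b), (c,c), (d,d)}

(c)

This is the axiom for transitivity; its first-order frame correspondent is ∀x ∀y ∀z (Rxy ∧ Ryz → Rxz).
(a): fails — Ruw and Rwv but not Ruv.
(b): fails — Rac and Rcd but not Rad.
(c): ✓.
Valid on: (c).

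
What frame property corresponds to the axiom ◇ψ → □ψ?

partial functionality

This is the CD axiom.
Its frame correspondent is partial functionality — ∀x ∀y ∀z (Rxy ∧ Rxz → y = z).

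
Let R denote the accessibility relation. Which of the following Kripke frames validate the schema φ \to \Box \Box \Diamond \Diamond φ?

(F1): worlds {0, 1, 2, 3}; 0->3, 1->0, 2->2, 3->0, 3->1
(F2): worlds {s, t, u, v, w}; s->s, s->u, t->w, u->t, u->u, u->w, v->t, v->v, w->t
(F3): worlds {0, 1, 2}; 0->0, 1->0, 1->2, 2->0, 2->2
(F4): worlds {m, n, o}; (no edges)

Frame correspondent (Sahlqvist): \forall x \forall z (x R^2 z \to \exists w (x = w \wedge z R^2 w)) — i.e. a generalized confluence (Geach) condition.
(F1): fails — 0R²1 but no w with 0=w and 1R²w.
(F2): fails — sR²t but no w* with s=w* and tR²w*.
(F3): fails — 1R²0 but no w with 1=w and 0R²w.
(F4): holds.
Valid on: (F4).

(F4)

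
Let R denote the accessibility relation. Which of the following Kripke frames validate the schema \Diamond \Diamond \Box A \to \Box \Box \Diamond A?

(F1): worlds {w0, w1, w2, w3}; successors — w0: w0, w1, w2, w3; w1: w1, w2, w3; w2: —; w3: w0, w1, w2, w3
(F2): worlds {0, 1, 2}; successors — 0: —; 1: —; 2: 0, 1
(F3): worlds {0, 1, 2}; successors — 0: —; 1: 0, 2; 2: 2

(F2), (F3)

This is the axiom for a generalized confluence (Geach) condition; its first-order frame correspondent is \forall x \forall y \forall z ((x R^2 y \wedge x R^2 z) \to \exists w (yRw \wedge zRw)).
(F1): fails — w0R²w0, w0R²w2 but no w with w0Rw and w2Rw.
(F2): ✓.
(F3): ✓.
Valid on: (F2), (F3).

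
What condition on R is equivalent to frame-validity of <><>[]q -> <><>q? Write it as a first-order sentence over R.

forall x forall y (x R^2 y -> exists w (yRw & x R^2 w))

This is a Sahlqvist (Geach-type) schema ◇^2□^1q → □^0◇^2q.
Minimal-valuation argument: fix x; take any y with xR^2y and any z with xR^0z. Set V(q) to the set of worlds R-reachable from y in exactly 1 step. Then □^1q holds at y, so the antecedent holds at x; validity forces ◇^2q at z, giving a w with zR^2w and yR^1w.
First-order correspondent: forall x forall y (x R^2 y -> exists w (yRw & x R^2 w)).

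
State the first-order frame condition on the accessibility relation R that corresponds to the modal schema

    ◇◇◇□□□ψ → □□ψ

This is a Sahlqvist (Geach-type) schema ◇^3□^3ψ → □^2◇^0ψ.
Minimal-valuation argument: fix x; take any y with xR^3y and any z with xR^2z. Set V(ψ) to the set of worlds R-reachable from y in exactly 3 steps. Then □^3ψ holds at y, so the antecedent holds at x; validity forces ◇^0ψ at z, giving a w with zR^0w and yR^3w.
First-order correspondent: ∀x ∀y ∀z ((xR³y ∧ xR²z) → ∃w (yR³w ∧ z = w)).

∀x ∀y ∀z ((xR³y ∧ xR²z) → ∃w (yR³w ∧ z = w))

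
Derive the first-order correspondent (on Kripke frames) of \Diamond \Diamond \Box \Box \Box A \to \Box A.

This is a Sahlqvist (Geach-type) schema ◇^2□^3A → □^1◇^0A.
First-order correspondent: \forall x \forall y \forall z ((x R^2 y \wedge xRz) \to \exists w (y R^3 w \wedge z = w)).

\forall x \forall y \forall z ((x R^2 y \wedge xRz) \to \exists w (y R^3 w \wedge z = w))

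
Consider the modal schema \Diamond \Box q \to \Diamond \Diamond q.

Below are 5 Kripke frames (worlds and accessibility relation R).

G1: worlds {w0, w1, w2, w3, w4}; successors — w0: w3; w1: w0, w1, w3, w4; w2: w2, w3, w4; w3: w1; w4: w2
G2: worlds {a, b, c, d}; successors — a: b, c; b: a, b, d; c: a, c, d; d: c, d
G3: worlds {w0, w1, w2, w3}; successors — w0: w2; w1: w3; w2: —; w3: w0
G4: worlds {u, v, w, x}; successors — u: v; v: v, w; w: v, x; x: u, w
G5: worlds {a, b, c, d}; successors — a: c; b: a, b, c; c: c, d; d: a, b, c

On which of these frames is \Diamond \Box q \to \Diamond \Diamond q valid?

This is the axiom for a generalized confluence (Geach) condition; its first-order frame correspondent is \forall x \forall y (xRy \to \exists w (yRw \wedge x R^2 w)).
G1: holds.
G2: holds.
G3: fails — w0Rw2 but no w with w2Rw and w0R²w.
G4: holds.
G5: holds.
Valid on: G1, G2, G4, G5.

G1, G2, G4, G5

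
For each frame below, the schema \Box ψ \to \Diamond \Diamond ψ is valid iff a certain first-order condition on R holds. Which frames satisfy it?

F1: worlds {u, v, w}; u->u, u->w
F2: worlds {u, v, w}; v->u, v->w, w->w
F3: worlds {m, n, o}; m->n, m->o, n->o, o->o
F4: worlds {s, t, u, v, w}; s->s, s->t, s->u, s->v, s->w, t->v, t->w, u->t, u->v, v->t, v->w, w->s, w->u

This is the axiom for a generalized confluence (Geach) condition; its first-order frame correspondent is \forall x \exists w (xRw \wedge x R^2 w).
F1: fails — at v but no t with vRt and vR²t.
F2: fails — at u but no t with uRt and uR²t.
F3: ✓.
F4: ✓.

F3, F4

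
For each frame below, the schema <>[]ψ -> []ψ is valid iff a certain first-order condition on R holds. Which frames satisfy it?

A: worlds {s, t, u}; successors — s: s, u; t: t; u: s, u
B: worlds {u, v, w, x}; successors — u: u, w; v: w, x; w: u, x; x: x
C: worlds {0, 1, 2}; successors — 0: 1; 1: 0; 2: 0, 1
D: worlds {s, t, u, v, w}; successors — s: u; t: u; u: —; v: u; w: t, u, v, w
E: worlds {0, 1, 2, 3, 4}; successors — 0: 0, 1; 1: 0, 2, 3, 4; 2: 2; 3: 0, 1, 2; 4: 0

The schema corresponds to the Euclidean property: forall x forall y forall z (Rxy & Rxz -> Ryz).
A: satisfies the condition.
B: fails — Ruw and Ruw but not Rww.
C: fails — R01 and R01 but not R11.
D: fails — Rsu and Rsu but not Ruu.
E: fails — R01 and R01 but not R11.

A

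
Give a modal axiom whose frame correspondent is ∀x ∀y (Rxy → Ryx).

The condition is symmetry. The B schema q → □◇q defines it.
Suppose q→□◇q is valid. Take Rxy and set V(q)={x}. Then q at x, so □◇q at x, so ◇q at y, so some z with Ryz has q; z=x, i.e. Ryx.

q → □◇q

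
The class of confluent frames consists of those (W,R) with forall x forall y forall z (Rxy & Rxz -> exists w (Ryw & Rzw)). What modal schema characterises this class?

A defining formula is ◇□ψ → □◇ψ (the .2 axiom).
Suppose ◇□ψ→□◇ψ is valid. Take Rxy, Rxz and set V(ψ)={w : Ryw}. Then □ψ at y so ◇□ψ at x, so □◇ψ at x, so ◇ψ at z, giving w with Rzw and Ryw.

◇□ψ → □◇ψ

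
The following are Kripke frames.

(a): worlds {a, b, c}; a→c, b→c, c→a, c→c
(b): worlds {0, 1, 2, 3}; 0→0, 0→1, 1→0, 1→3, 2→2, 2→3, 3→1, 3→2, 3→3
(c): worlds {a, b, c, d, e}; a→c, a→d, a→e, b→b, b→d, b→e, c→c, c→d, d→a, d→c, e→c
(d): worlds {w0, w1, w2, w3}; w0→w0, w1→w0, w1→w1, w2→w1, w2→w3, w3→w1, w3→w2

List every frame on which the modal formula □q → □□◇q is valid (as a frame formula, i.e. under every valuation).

The schema corresponds to a generalized confluence (Geach) condition: ∀x ∀z (xR²z → ∃w (xRw ∧ zRw)).
(a): ✓.
(b): ✓.
(c): fails — bR²d but no w with bRw and dRw.
(d): fails — w2R²w0 but no w with w2Rw and w0Rw.

(a), (b)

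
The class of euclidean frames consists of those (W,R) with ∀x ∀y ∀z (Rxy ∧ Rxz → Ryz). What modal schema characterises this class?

◇s → □◇s

The condition is the Euclidean property. The 5 schema ◇s → □◇s defines it.
Suppose ◇s→□◇s is valid. Take Rxy, Rxz and set V(s)={y}. Then ◇s at x, so □◇s at x, so ◇s at z, so some w with Rzw has s; w=y, i.e. Rzy. By symmetry of the argument, Ryz.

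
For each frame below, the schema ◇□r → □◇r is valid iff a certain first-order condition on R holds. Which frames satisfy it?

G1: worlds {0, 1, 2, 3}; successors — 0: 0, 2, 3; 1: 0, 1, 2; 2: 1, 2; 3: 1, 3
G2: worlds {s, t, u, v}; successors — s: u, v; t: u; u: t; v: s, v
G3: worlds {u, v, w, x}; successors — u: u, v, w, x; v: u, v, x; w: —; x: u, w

G1

The schema corresponds to convergence: ∀x ∀y ∀z (Rxy ∧ Rxz → ∃w (Ryw ∧ Rzw)).
G1: holds.
G2: fails — Rsv and Rsu but v and u have no common successor.
G3: fails — Ruv and Ruw but v and w have no common successor.
Valid on: G1.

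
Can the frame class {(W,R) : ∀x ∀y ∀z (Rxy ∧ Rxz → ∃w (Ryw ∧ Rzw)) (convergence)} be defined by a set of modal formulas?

Yes — defined by ◇□p → □◇p

Yes: it is convergence, defined by the .2 schema ◇□p → □◇p.
Suppose ◇□p→□◇p is valid. Take Rxy, Rxz and set V(p)={w : Ryw}. Then □p at y so ◇□p at x, so □◇p at x, so ◇p at z, giving w with Rzw and Ryw.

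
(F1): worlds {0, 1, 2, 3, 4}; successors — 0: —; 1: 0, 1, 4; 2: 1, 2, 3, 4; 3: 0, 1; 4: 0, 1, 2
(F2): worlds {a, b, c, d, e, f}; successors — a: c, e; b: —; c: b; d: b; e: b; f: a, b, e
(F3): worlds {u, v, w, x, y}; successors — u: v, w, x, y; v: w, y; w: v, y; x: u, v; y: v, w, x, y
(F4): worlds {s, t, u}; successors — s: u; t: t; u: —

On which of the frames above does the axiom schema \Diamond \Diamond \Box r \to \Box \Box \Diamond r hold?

Frame correspondent (Sahlqvist): \forall x \forall y \forall z ((x R^2 y \wedge x R^2 z) \to \exists w (yRw \wedge zRw)) — i.e. a generalized confluence (Geach) condition.
(F1): fails — 1R²0, 1R²0 but no w with 0Rw and 0Rw.
(F2): fails — aR²b, aR²b but no w with bRw and bRw.
(F3): fails — uR²v, uR²x but no t with vRt and xRt.
(F4): satisfies the condition.
Valid on: (F4).

(F4)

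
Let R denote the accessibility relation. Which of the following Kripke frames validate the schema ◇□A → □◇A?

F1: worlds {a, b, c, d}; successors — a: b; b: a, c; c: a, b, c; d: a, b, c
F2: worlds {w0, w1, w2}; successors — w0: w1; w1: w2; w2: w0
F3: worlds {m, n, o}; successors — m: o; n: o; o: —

Frame correspondent (Sahlqvist): ∀x ∀y ∀z (Rxy ∧ Rxz → ∃w (Ryw ∧ Rzw)) — i.e. convergence.
F1: fails — Rcb and Rca but b and a have no common successor.
F2: ✓.
F3: fails — Rmo and Rmo but o and o have no common successor.
Valid on: F2.

F2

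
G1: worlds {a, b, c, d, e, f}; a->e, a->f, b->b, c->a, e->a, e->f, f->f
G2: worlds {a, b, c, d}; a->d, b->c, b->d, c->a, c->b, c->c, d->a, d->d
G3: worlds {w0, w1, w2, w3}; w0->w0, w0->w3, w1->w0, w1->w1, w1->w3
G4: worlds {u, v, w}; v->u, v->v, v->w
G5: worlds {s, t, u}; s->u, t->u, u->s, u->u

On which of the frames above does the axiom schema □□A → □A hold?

G2, G3, G4, G5

The schema corresponds to density: ∀x ∀y (Rxy → ∃z (Rxz ∧ Rzy)).
G1: fails — Rea but no z with Rez and Rza.
G2: holds.
G3: holds.
G4: holds.
G5: holds.
Valid on: G2, G3, G4, G5.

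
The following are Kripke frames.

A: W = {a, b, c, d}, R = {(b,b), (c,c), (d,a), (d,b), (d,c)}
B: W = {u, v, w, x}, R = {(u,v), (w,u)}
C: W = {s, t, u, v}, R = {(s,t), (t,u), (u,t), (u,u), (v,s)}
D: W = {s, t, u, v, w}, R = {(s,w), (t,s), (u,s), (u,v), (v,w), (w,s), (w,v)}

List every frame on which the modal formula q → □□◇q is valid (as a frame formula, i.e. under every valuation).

The schema corresponds to a generalized confluence (Geach) condition: ∀x ∀z (xR²z → ∃w (x = w ∧ zRw)).
A: fails — dR²b but no w with d=w and bRw.
B: fails — wR²v but no t with w=t and vRt.
C: fails — sR²u but no w with s=w and uRw.
D: fails — sR²s but no w* with s=w* and sRw*.
Valid on no frame.

none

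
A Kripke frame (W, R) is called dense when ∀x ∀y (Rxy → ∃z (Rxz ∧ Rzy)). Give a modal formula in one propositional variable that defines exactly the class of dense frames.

□□ψ → □ψ

This is density; the standard corresponding axiom is C4: □□ψ → □ψ.
Suppose □□ψ→□ψ is valid. Take Rxy and set V(ψ)={w : xR²w}. Then □□ψ at x, so □ψ at x, so ψ at y, i.e. ∃z(Rxz∧Rzy).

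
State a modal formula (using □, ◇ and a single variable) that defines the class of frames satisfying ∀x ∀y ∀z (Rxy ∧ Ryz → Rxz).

□q → □□q

The condition is transitivity. The 4 schema □q → □□q defines it.
Suppose □q→□□q is valid. Take Rxy, Ryz and set V(q)={w : Rxw}. Then □q at x, so □□q at x, so □q at y, so q at z, i.e. Rxz.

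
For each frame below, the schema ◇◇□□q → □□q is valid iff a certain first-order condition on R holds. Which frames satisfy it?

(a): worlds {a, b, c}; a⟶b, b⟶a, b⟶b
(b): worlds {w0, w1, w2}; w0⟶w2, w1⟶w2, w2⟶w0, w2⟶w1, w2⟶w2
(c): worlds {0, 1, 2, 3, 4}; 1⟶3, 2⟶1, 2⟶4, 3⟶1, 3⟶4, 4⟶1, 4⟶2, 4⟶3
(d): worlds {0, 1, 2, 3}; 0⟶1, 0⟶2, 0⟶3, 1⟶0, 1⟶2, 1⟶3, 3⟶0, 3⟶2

(a), (b)

Frame correspondent (Sahlqvist): ∀x ∀y ∀z ((xR²y ∧ xR²z) → ∃w (yR²w ∧ z = w)) — i.e. a generalized confluence (Geach) condition.
(a): ✓.
(b): ✓.
(c): fails — 2R²1, 2R²2 but no w with 1R²w and 2=w.
(d): fails — 0R²2, 0R²0 but no w with 2R²w and 0=w.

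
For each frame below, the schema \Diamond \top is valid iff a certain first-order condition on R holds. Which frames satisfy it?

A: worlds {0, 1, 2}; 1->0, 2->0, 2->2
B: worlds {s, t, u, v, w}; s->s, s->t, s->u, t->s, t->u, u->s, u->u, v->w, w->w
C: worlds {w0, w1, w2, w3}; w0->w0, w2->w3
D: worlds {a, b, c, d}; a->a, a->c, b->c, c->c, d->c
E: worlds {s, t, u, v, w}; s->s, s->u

Frame correspondent (Sahlqvist): \forall x \exists y Rxy — i.e. seriality.
A: fails — world 0 has no successor.
B: ✓.
C: fails — world w1 has no successor.
D: ✓.
E: fails — world t has no successor.
Valid on: B, D.

B, D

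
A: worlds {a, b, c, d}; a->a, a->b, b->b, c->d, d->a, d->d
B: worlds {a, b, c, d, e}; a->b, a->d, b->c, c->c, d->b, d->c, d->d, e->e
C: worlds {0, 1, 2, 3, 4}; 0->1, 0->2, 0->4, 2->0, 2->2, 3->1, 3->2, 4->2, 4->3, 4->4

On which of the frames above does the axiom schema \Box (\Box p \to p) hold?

A

The schema corresponds to shift-reflexivity: \forall x \forall y (Rxy \to Ryy).
A: condition met.
B: fails — Rab but not Rbb.
C: fails — R31 but not R11.
Valid on: A.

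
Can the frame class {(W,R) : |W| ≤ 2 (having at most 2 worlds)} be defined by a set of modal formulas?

Any modally definable frame class is closed under disjoint unions.
Any modal formula valid on each of 3 disjoint one-world frames is valid on their disjoint union (validity is preserved under disjoint unions). Each one-world frame has |W|=1≤2, but the union has |W|=3.
So no modal formula (or set of formulas) defines exactly the |W|≤2 frames.

Not definable by any modal formula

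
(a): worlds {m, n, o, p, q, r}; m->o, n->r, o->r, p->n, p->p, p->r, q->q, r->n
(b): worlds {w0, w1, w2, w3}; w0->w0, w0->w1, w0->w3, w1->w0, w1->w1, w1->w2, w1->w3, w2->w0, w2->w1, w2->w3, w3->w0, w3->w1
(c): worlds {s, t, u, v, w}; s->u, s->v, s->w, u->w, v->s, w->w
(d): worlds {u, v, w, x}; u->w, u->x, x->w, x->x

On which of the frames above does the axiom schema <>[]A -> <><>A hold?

(a), (b), (c)

The schema corresponds to a generalized confluence (Geach) condition: forall x forall y (xRy -> exists w (yRw & x R^2 w)).
(a): ✓.
(b): ✓.
(c): ✓.
(d): fails — uRw but no t with wRt and uR²t.
Valid on: (a), (b), (c).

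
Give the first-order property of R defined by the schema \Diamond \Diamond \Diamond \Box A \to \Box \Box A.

\forall x \forall y \forall z ((x R^3 y \wedge x R^2 z) \to \exists w (yRw \wedge z = w))

This is a Sahlqvist (Geach-type) schema ◇^3□^1A → □^2◇^0A.
Minimal-valuation argument: fix x; take any y with xR^3y and any z with xR^2z. Set V(A) to the set of worlds R-reachable from y in exactly 1 step. Then □^1A holds at y, so the antecedent holds at x; validity forces ◇^0A at z, giving a w with zR^0w and yR^1w.
First-order correspondent: \forall x \forall y \forall z ((x R^3 y \wedge x R^2 z) \to \exists w (yRw \wedge z = w)).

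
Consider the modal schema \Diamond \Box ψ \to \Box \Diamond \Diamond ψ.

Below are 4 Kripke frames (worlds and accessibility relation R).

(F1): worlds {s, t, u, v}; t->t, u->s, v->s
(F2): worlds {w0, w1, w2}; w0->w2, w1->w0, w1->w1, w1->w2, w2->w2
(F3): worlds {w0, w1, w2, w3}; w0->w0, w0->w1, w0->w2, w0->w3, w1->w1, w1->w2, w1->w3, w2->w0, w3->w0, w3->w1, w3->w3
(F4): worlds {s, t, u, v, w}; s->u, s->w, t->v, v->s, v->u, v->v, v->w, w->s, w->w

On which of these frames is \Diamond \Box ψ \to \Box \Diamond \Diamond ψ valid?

This is the axiom for a generalized confluence (Geach) condition; its first-order frame correspondent is \forall x \forall y \forall z ((xRy \wedge xRz) \to \exists w (yRw \wedge z R^2 w)).
(F1): fails — uRs, uRs but no w with sRw and sR²w.
(F2): holds.
(F3): holds.
(F4): fails — sRu, sRu but no w* with uRw* and uR²w*.

(F2), (F3)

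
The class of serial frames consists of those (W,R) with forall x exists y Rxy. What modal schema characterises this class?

The condition is seriality. The D schema □r → ◇r defines it.
Suppose □r→◇r is valid. At any x set V(r)=W. Then □r at x, so ◇r at x, so x has a successor.

□r → ◇r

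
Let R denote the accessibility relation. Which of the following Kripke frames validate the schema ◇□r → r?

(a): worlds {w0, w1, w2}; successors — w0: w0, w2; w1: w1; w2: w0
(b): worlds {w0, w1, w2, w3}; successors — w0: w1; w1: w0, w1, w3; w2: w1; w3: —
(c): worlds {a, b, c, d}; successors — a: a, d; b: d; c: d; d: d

(a)

Frame correspondent (Sahlqvist): ∀x ∀y (Rxy → Ryx) — i.e. symmetry.
(a): condition met.
(b): fails — Rw1w3 but not Rw3w1.
(c): fails — Rcd but not Rdc.
Valid on: (a).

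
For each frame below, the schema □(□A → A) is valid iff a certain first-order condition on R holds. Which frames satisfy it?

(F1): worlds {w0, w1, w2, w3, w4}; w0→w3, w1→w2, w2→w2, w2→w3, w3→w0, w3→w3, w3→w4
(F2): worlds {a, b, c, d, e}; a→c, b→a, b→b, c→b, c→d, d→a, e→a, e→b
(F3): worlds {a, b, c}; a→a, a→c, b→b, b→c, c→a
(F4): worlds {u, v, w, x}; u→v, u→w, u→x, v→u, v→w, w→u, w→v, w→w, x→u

This is the axiom for shift-reflexivity; its first-order frame correspondent is ∀x ∀y (Rxy → Ryy).
(F1): fails — Rw3w0 but not Rw0w0.
(F2): fails — Rcd but not Rdd.
(F3): fails — Rbc but not Rcc.
(F4): fails — Ruv but not Rvv.
Valid on no frame.

none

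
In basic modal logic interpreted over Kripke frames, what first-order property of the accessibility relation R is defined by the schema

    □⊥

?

□⊥ is valid iff no world has any successor (otherwise □⊥ fails at any world with one).
Conversely, on a frame with emptiness of R the schema holds at every world under every valuation.
So the correspondent is emptiness of R.

emptiness of R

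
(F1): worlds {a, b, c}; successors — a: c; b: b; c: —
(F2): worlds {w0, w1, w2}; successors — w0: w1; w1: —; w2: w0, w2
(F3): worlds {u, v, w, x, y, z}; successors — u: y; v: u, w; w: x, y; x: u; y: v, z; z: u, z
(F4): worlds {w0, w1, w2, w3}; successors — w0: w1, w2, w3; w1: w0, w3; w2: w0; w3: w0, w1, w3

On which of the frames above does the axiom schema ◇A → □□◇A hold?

(F1)

The schema corresponds to a generalized confluence (Geach) condition: ∀x ∀y ∀z ((xRy ∧ xR²z) → ∃w (y = w ∧ zRw)).
(F1): condition met.
(F2): fails — w2Rw0, w2R²w0 but no w with w0=w and w0Rw.
(F3): fails — uRy, uR²v but no t with y=t and vRt.
(F4): fails — w0Rw1, w0R²w1 but no w with w1=w and w1Rw.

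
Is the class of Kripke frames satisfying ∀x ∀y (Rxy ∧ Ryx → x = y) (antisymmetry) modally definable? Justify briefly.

Not definable by any modal formula

If a class were modally definable it would be closed under surjective bounded morphisms (Goldblatt–Thomason).
The 4-cycle (worlds 0,1,2,3 with 0→1→2→3→0) is antisymmetric. Sending even-indexed worlds to • and odd-indexed worlds to ∘ is a surjective bounded morphism onto the two-world frame with •↔∘, which is not antisymmetric.
Hence antisymmetry is not modally definable.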